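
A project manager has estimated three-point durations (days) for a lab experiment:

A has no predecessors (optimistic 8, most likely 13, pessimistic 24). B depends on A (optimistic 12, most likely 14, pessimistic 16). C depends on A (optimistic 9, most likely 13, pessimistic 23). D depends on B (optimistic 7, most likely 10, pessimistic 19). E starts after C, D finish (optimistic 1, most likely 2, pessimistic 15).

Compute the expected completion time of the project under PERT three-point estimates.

te_A = (8 + 4·13 + 24)/6 = 84/6 = 14
te_B = (12 + 4·14 + 16)/6 = 84/6 = 14
te_C = (9 + 4·13 + 23)/6 = 84/6 = 14
te_D = (7 + 4·10 + 19)/6 = 66/6 = 11
te_E = (1 + 4·2 + 15)/6 = 24/6 = 4

Forward pass:
ES_A = 0; EF_A = 14
ES_B = 14; EF_B = 14+14 = 28
ES_C = 14; EF_C = 14+14 = 28
ES_D = 28; EF_D = 28+11 = 39
ES_E = max(EF_C=28, EF_D=39) = 39; EF_E = 39+4 = 43
Expected project duration μ = 43 days. Critical path: A → B → D → E.

43 days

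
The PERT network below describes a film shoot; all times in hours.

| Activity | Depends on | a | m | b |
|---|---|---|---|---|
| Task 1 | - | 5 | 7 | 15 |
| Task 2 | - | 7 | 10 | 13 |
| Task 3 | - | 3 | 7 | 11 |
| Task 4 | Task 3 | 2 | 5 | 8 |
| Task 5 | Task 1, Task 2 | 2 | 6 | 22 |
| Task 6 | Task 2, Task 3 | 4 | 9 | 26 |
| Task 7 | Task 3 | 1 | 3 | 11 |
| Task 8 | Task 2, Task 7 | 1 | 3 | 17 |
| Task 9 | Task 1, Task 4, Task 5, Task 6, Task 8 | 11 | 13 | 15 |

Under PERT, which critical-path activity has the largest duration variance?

te_Task 1 = (5 + 4·7 + 15)/6 = 48/6 = 8; σ²_Task 1 = ((15−5)/6)² = 2.778
te_Task 2 = (7 + 4·10 + 13)/6 = 60/6 = 10; σ²_Task 2 = ((13−7)/6)² = 1.000
te_Task 3 = (3 + 4·7 + 11)/6 = 42/6 = 7; σ²_Task 3 = ((11−3)/6)² = 1.778
te_Task 4 = (2 + 4·5 + 8)/6 = 30/6 = 5; σ²_Task 4 = ((8−2)/6)² = 1.000
te_Task 5 = (2 + 4·6 + 22)/6 = 48/6 = 8; σ²_Task 5 = ((22−2)/6)² = 11.111
te_Task 6 = (4 + 4·9 + 26)/6 = 66/6 = 11; σ²_Task 6 = ((26−4)/6)² = 13.444
te_Task 7 = (1 + 4·3 + 11)/6 = 24/6 = 4; σ²_Task 7 = ((11−1)/6)² = 2.778
te_Task 8 = (1 + 4·3 + 17)/6 = 30/6 = 5; σ²_Task 8 = ((17−1)/6)² = 7.111
te_Task 9 = (11 + 4·13 + 15)/6 = 78/6 = 13; σ²_Task 9 = ((15−11)/6)² = 0.444

Forward pass:
ES_Task 1 = 0; EF_Task 1 = 8
ES_Task 2 = 0; EF_Task 2 = 10
ES_Task 3 = 0; EF_Task 3 = 7
ES_Task 4 = 7; EF_Task 4 = 7+5 = 12
ES_Task 5 = max(EF_Task 1=8, EF_Task 2=10) = 10; EF_Task 5 = 10+8 = 18
ES_Task 6 = max(EF_Task 2=10, EF_Task 3=7) = 10; EF_Task 6 = 10+11 = 21
ES_Task 7 = 7; EF_Task 7 = 7+4 = 11
ES_Task 8 = max(EF_Task 2=10, EF_Task 7=11) = 11; EF_Task 8 = 11+5 = 16
ES_Task 9 = max(EF_Task 1=8, EF_Task 4=12, EF_Task 5=18, EF_Task 6=21, EF_Task 8=16) = 21; EF_Task 9 = 21+13 = 34
Expected project duration μ = 34 hours. Critical path: Task 2 → Task 6 → Task 9.

Variances on critical path: σ²_Task 2=1.000, σ²_Task 6=13.444, σ²_Task 9=0.444.
Largest is σ²_Task 6 = 13.444.

Task 6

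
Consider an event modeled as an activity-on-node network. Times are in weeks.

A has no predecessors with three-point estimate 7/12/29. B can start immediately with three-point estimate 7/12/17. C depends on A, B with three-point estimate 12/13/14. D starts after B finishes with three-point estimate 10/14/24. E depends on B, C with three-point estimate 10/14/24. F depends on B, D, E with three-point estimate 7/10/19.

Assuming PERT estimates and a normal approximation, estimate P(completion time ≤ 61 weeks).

te_A = (7 + 4·12 + 29)/6 = 84/6 = 14; σ²_A = ((29−7)/6)² = 13.444
te_B = (7 + 4·12 + 17)/6 = 72/6 = 12; σ²_B = ((17−7)/6)² = 2.778
te_C = (12 + 4·13 + 14)/6 = 78/6 = 13; σ²_C = ((14−12)/6)² = 0.111
te_D = (10 + 4·14 + 24)/6 = 90/6 = 15; σ²_D = ((24−10)/6)² = 5.444
te_E = (10 + 4·14 + 24)/6 = 90/6 = 15; σ²_E = ((24−10)/6)² = 5.444
te_F = (7 + 4·10 + 19)/6 = 66/6 = 11; σ²_F = ((19−7)/6)² = 4.000

Forward pass:
ES_A = 0; EF_A = 14
ES_B = 0; EF_B = 12
ES_C = max(EF_A=14, EF_B=12) = 14; EF_C = 14+13 = 27
ES_D = 12; EF_D = 12+15 = 27
ES_E = max(EF_B=12, EF_C=27) = 27; EF_E = 27+15 = 42
ES_F = max(EF_B=12, EF_D=27, EF_E=42) = 42; EF_F = 42+11 = 53
Expected project duration μ = 53 weeks. Critical path: A → C → E → F.

Variance along critical path = 13.444 + 0.111 + 5.444 + 4.000 = 23.000; σ = √23.000 = 4.796 weeks.
Z = (61 − 53) / 4.796 = 1.668
P(T ≤ 61) = Φ(1.668) ≈ 0.952

0.952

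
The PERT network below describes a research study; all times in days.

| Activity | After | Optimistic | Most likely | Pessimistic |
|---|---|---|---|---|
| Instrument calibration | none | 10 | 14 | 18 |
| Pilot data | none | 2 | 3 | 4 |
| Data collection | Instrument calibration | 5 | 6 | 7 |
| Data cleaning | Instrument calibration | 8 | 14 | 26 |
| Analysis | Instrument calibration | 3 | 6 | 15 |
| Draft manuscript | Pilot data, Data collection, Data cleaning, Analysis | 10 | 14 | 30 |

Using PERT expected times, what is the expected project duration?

45 days

te_Instrument calibration = (10 + 4·14 + 18)/6 = 84/6 = 14
te_Pilot data = (2 + 4·3 + 4)/6 = 18/6 = 3
te_Data collection = (5 + 4·6 + 7)/6 = 36/6 = 6
te_Data cleaning = (8 + 4·14 + 26)/6 = 90/6 = 15
te_Analysis = (3 + 4·6 + 15)/6 = 42/6 = 7
te_Draft manuscript = (10 + 4·14 + 30)/6 = 96/6 = 16

Forward pass:
ES_Instrument calibration = 0; EF_Instrument calibration = 14
ES_Pilot data = 0; EF_Pilot data = 3
ES_Data collection = 14; EF_Data collection = 14+6 = 20
ES_Data cleaning = 14; EF_Data cleaning = 14+15 = 29
ES_Analysis = 14; EF_Analysis = 14+7 = 21
ES_Draft manuscript = max(EF_Pilot data=3, EF_Data collection=20, EF_Data cleaning=29, EF_Analysis=21) = 29; EF_Draft manuscript = 29+16 = 45
Expected project duration μ = 45 days. Critical path: Instrument calibration → Data cleaning → Draft manuscript.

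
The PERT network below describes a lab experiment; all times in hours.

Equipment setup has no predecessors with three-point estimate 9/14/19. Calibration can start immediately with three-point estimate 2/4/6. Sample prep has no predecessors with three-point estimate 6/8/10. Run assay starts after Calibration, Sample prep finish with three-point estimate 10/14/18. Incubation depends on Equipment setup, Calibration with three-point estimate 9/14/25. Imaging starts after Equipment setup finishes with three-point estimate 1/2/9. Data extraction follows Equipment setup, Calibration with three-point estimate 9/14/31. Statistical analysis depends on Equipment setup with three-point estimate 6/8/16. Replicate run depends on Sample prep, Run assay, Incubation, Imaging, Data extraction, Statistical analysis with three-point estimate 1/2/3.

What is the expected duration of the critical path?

32 hours

te_Equipment setup = (9 + 4·14 + 19)/6 = 84/6 = 14
te_Calibration = (2 + 4·4 + 6)/6 = 24/6 = 4
te_Sample prep = (6 + 4·8 + 10)/6 = 48/6 = 8
te_Run assay = (10 + 4·14 + 18)/6 = 84/6 = 14
te_Incubation = (9 + 4·14 + 25)/6 = 90/6 = 15
te_Imaging = (1 + 4·2 + 9)/6 = 18/6 = 3
te_Data extraction = (9 + 4·14 + 31)/6 = 96/6 = 16
te_Statistical analysis = (6 + 4·8 + 16)/6 = 54/6 = 9
te_Replicate run = (1 + 4·2 + 3)/6 = 12/6 = 2

Forward pass:
ES_Equipment setup = 0; EF_Equipment setup = 14
ES_Calibration = 0; EF_Calibration = 4
ES_Sample prep = 0; EF_Sample prep = 8
ES_Run assay = max(EF_Calibration=4, EF_Sample prep=8) = 8; EF_Run assay = 8+14 = 22
ES_Incubation = max(EF_Equipment setup=14, EF_Calibration=4) = 14; EF_Incubation = 14+15 = 29
ES_Imaging = 14; EF_Imaging = 14+3 = 17
ES_Data extraction = max(EF_Equipment setup=14, EF_Calibration=4) = 14; EF_Data extraction = 14+16 = 30
ES_Statistical analysis = 14; EF_Statistical analysis = 14+9 = 23
ES_Replicate run = max(EF_Sample prep=8, EF_Run assay=22, EF_Incubation=29, EF_Imaging=17, EF_Data extraction=30, EF_Statistical analysis=23) = 30; EF_Replicate run = 30+2 = 32
Expected project duration μ = 32 hours. Critical path: Equipment setup → Data extraction → Replicate run.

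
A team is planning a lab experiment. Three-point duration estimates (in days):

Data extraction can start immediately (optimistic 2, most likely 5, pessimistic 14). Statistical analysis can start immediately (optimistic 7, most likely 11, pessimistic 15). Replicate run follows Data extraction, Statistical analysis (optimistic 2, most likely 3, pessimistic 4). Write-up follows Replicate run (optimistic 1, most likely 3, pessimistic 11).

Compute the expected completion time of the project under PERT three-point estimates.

te_Data extraction = (2 + 4·5 + 14)/6 = 36/6 = 6
te_Statistical analysis = (7 + 4·11 + 15)/6 = 66/6 = 11
te_Replicate run = (2 + 4·3 + 4)/6 = 18/6 = 3
te_Write-up = (1 + 4·3 + 11)/6 = 24/6 = 4

Forward pass:
ES_Data extraction = 0; EF_Data extraction = 6
ES_Statistical analysis = 0; EF_Statistical analysis = 11
ES_Replicate run = max(EF_Data extraction=6, EF_Statistical analysis=11) = 11; EF_Replicate run = 11+3 = 14
ES_Write-up = 14; EF_Write-up = 14+4 = 18
Expected project duration μ = 18 days. Critical path: Statistical analysis → Replicate run → Write-up.

18 days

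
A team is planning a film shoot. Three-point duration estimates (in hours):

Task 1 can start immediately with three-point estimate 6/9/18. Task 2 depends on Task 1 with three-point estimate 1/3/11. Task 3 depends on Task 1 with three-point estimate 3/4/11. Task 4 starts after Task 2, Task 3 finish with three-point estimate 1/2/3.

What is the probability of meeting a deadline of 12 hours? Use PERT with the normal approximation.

0.020

te_Task 1 = (6 + 4·9 + 18)/6 = 60/6 = 10; σ²_Task 1 = ((18−6)/6)² = 4.000
te_Task 2 = (1 + 4·3 + 11)/6 = 24/6 = 4; σ²_Task 2 = ((11−1)/6)² = 2.778
te_Task 3 = (3 + 4·4 + 11)/6 = 30/6 = 5; σ²_Task 3 = ((11−3)/6)² = 1.778
te_Task 4 = (1 + 4·2 + 3)/6 = 12/6 = 2; σ²_Task 4 = ((3−1)/6)² = 0.111

Forward pass:
ES_Task 1 = 0; EF_Task 1 = 10
ES_Task 2 = 10; EF_Task 2 = 10+4 = 14
ES_Task 3 = 10; EF_Task 3 = 10+5 = 15
ES_Task 4 = max(EF_Task 2=14, EF_Task 3=15) = 15; EF_Task 4 = 15+2 = 17
Expected project duration μ = 17 hours. Critical path: Task 1 → Task 3 → Task 4.

Variance along critical path = 4.000 + 1.778 + 0.111 = 5.889; σ = √5.889 = 2.427 hours.
Z = (12 − 17) / 2.427 = -2.060
P(T ≤ 12) = Φ(-2.060) ≈ 0.020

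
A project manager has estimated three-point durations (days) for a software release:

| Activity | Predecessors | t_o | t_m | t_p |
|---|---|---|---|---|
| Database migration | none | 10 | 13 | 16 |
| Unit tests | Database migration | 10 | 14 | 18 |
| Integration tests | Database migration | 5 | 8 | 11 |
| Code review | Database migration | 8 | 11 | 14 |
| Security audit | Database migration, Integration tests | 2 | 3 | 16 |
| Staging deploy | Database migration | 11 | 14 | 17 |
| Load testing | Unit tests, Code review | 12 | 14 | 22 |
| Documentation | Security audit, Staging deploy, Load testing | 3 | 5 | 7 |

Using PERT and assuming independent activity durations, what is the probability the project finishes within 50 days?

0.890

te_Database migration = (10 + 4·13 + 16)/6 = 78/6 = 13; σ²_Database migration = ((16−10)/6)² = 1.000
te_Unit tests = (10 + 4·14 + 18)/6 = 84/6 = 14; σ²_Unit tests = ((18−10)/6)² = 1.778
te_Integration tests = (5 + 4·8 + 11)/6 = 48/6 = 8; σ²_Integration tests = ((11−5)/6)² = 1.000
te_Code review = (8 + 4·11 + 14)/6 = 66/6 = 11; σ²_Code review = ((14−8)/6)² = 1.000
te_Security audit = (2 + 4·3 + 16)/6 = 30/6 = 5; σ²_Security audit = ((16−2)/6)² = 5.444
te_Staging deploy = (11 + 4·14 + 17)/6 = 84/6 = 14; σ²_Staging deploy = ((17−11)/6)² = 1.000
te_Load testing = (12 + 4·14 + 22)/6 = 90/6 = 15; σ²_Load testing = ((22−12)/6)² = 2.778
te_Documentation = (3 + 4·5 + 7)/6 = 30/6 = 5; σ²_Documentation = ((7−3)/6)² = 0.444

Forward pass:
ES_Database migration = 0; EF_Database migration = 13
ES_Unit tests = 13; EF_Unit tests = 13+14 = 27
ES_Integration tests = 13; EF_Integration tests = 13+8 = 21
ES_Code review = 13; EF_Code review = 13+11 = 24
ES_Security audit = max(EF_Database migration=13, EF_Integration tests=21) = 21; EF_Security audit = 21+5 = 26
ES_Staging deploy = 13; EF_Staging deploy = 13+14 = 27
ES_Load testing = max(EF_Unit tests=27, EF_Code review=24) = 27; EF_Load testing = 27+15 = 42
ES_Documentation = max(EF_Security audit=26, EF_Staging deploy=27, EF_Load testing=42) = 42; EF_Documentation = 42+5 = 47
Expected project duration μ = 47 days. Critical path: Database migration → Unit tests → Load testing → Documentation.

Variance along critical path = 1.000 + 1.778 + 2.778 + 0.444 = 6.000; σ = √6.000 = 2.449 days.
Z = (50 − 47) / 2.449 = 1.225
P(T ≤ 50) = Φ(1.225) ≈ 0.890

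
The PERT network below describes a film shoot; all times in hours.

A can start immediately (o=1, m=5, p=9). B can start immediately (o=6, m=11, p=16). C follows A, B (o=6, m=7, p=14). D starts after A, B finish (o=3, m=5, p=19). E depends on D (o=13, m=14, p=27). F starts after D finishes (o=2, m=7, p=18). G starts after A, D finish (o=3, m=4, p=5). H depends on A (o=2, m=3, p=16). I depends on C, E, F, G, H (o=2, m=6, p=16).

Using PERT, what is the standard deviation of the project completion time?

te_A = (1 + 4·5 + 9)/6 = 30/6 = 5; σ²_A = ((9−1)/6)² = 1.778
te_B = (6 + 4·11 + 16)/6 = 66/6 = 11; σ²_B = ((16−6)/6)² = 2.778
te_C = (6 + 4·7 + 14)/6 = 48/6 = 8; σ²_C = ((14−6)/6)² = 1.778
te_D = (3 + 4·5 + 19)/6 = 42/6 = 7; σ²_D = ((19−3)/6)² = 7.111
te_E = (13 + 4·14 + 27)/6 = 96/6 = 16; σ²_E = ((27−13)/6)² = 5.444
te_F = (2 + 4·7 + 18)/6 = 48/6 = 8; σ²_F = ((18−2)/6)² = 7.111
te_G = (3 + 4·4 + 5)/6 = 24/6 = 4; σ²_G = ((5−3)/6)² = 0.111
te_H = (2 + 4·3 + 16)/6 = 30/6 = 5; σ²_H = ((16−2)/6)² = 5.444
te_I = (2 + 4·6 + 16)/6 = 42/6 = 7; σ²_I = ((16−2)/6)² = 5.444

Forward pass:
ES_A = 0; EF_A = 5
ES_B = 0; EF_B = 11
ES_C = max(EF_A=5, EF_B=11) = 11; EF_C = 11+8 = 19
ES_D = max(EF_A=5, EF_B=11) = 11; EF_D = 11+7 = 18
ES_E = 18; EF_E = 18+16 = 34
ES_F = 18; EF_F = 18+8 = 26
ES_G = max(EF_A=5, EF_D=18) = 18; EF_G = 18+4 = 22
ES_H = 5; EF_H = 5+5 = 10
ES_I = max(EF_C=19, EF_E=34, EF_F=26, EF_G=22, EF_H=10) = 34; EF_I = 34+7 = 41
Expected project duration μ = 41 hours. Critical path: B → D → E → I.

Variance along critical path = 2.778 + 7.111 + 5.444 + 5.444 = 20.778
σ = √20.778 = 4.558 hours

4.56 hours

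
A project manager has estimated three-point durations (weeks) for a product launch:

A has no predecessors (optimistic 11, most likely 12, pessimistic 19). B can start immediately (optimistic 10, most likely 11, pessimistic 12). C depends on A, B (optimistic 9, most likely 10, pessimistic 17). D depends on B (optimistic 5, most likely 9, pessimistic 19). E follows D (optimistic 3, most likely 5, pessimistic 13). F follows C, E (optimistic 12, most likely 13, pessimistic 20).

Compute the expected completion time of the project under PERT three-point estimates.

te_A = (11 + 4·12 + 19)/6 = 78/6 = 13
te_B = (10 + 4·11 + 12)/6 = 66/6 = 11
te_C = (9 + 4·10 + 17)/6 = 66/6 = 11
te_D = (5 + 4·9 + 19)/6 = 60/6 = 10
te_E = (3 + 4·5 + 13)/6 = 36/6 = 6
te_F = (12 + 4·13 + 20)/6 = 84/6 = 14

Forward pass:
ES_A = 0; EF_A = 13
ES_B = 0; EF_B = 11
ES_C = max(EF_A=13, EF_B=11) = 13; EF_C = 13+11 = 24
ES_D = 11; EF_D = 11+10 = 21
ES_E = 21; EF_E = 21+6 = 27
ES_F = max(EF_C=24, EF_E=27) = 27; EF_F = 27+14 = 41
Expected project duration μ = 41 weeks. Critical path: B → D → E → F.

41 weeks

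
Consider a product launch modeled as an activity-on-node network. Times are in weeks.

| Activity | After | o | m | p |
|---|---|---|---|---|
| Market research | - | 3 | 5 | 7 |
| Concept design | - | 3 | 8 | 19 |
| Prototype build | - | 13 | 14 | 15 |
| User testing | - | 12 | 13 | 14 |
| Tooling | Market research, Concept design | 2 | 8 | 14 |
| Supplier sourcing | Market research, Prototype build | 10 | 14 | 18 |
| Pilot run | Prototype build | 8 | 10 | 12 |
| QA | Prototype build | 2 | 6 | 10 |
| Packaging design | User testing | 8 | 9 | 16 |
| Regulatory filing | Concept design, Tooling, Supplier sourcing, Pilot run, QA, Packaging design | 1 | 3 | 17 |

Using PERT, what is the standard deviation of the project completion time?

3.00 weeks

te_Market research = (3 + 4·5 + 7)/6 = 30/6 = 5; σ²_Market research = ((7−3)/6)² = 0.444
te_Concept design = (3 + 4·8 + 19)/6 = 54/6 = 9; σ²_Concept design = ((19−3)/6)² = 7.111
te_Prototype build = (13 + 4·14 + 15)/6 = 84/6 = 14; σ²_Prototype build = ((15−13)/6)² = 0.111
te_User testing = (12 + 4·13 + 14)/6 = 78/6 = 13; σ²_User testing = ((14−12)/6)² = 0.111
te_Tooling = (2 + 4·8 + 14)/6 = 48/6 = 8; σ²_Tooling = ((14−2)/6)² = 4.000
te_Supplier sourcing = (10 + 4·14 + 18)/6 = 84/6 = 14; σ²_Supplier sourcing = ((18−10)/6)² = 1.778
te_Pilot run = (8 + 4·10 + 12)/6 = 60/6 = 10; σ²_Pilot run = ((12−8)/6)² = 0.444
te_QA = (2 + 4·6 + 10)/6 = 36/6 = 6; σ²_QA = ((10−2)/6)² = 1.778
te_Packaging design = (8 + 4·9 + 16)/6 = 60/6 = 10; σ²_Packaging design = ((16−8)/6)² = 1.778
te_Regulatory filing = (1 + 4·3 + 17)/6 = 30/6 = 5; σ²_Regulatory filing = ((17−1)/6)² = 7.111

Forward pass:
ES_Market research = 0; EF_Market research = 5
ES_Concept design = 0; EF_Concept design = 9
ES_Prototype build = 0; EF_Prototype build = 14
ES_User testing = 0; EF_User testing = 13
ES_Tooling = max(EF_Market research=5, EF_Concept design=9) = 9; EF_Tooling = 9+8 = 17
ES_Supplier sourcing = max(EF_Market research=5, EF_Prototype build=14) = 14; EF_Supplier sourcing = 14+14 = 28
ES_Pilot run = 14; EF_Pilot run = 14+10 = 24
ES_QA = 14; EF_QA = 14+6 = 20
ES_Packaging design = 13; EF_Packaging design = 13+10 = 23
ES_Regulatory filing = max(EF_Concept design=9, EF_Tooling=17, EF_Supplier sourcing=28, EF_Pilot run=24, EF_QA=20, EF_Packaging design=23) = 28; EF_Regulatory filing = 28+5 = 33
Expected project duration μ = 33 weeks. Critical path: Prototype build → Supplier sourcing → Regulatory filing.

Variance along critical path = 0.111 + 1.778 + 7.111 = 9.000
σ = √9.000 = 3.000 weeks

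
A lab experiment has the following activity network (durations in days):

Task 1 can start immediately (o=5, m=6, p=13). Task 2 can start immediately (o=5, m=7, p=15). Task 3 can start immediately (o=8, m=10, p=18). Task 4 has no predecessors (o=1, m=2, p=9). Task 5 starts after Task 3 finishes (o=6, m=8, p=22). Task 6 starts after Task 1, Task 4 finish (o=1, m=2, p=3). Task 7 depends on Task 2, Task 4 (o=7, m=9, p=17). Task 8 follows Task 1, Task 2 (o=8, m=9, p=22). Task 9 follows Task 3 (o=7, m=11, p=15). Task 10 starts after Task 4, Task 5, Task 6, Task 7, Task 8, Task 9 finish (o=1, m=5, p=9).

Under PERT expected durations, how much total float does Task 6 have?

13 days

te_Task 1 = (5 + 4·6 + 13)/6 = 42/6 = 7
te_Task 2 = (5 + 4·7 + 15)/6 = 48/6 = 8
te_Task 3 = (8 + 4·10 + 18)/6 = 66/6 = 11
te_Task 4 = (1 + 4·2 + 9)/6 = 18/6 = 3
te_Task 5 = (6 + 4·8 + 22)/6 = 60/6 = 10
te_Task 6 = (1 + 4·2 + 3)/6 = 12/6 = 2
te_Task 7 = (7 + 4·9 + 17)/6 = 60/6 = 10
te_Task 8 = (8 + 4·9 + 22)/6 = 66/6 = 11
te_Task 9 = (7 + 4·11 + 15)/6 = 66/6 = 11
te_Task 10 = (1 + 4·5 + 9)/6 = 30/6 = 5

Forward pass:
ES_Task 1 = 0; EF_Task 1 = 7
ES_Task 2 = 0; EF_Task 2 = 8
ES_Task 3 = 0; EF_Task 3 = 11
ES_Task 4 = 0; EF_Task 4 = 3
ES_Task 5 = 11; EF_Task 5 = 11+10 = 21
ES_Task 6 = max(EF_Task 1=7, EF_Task 4=3) = 7; EF_Task 6 = 7+2 = 9
ES_Task 7 = max(EF_Task 2=8, EF_Task 4=3) = 8; EF_Task 7 = 8+10 = 18
ES_Task 8 = max(EF_Task 1=7, EF_Task 2=8) = 8; EF_Task 8 = 8+11 = 19
ES_Task 9 = 11; EF_Task 9 = 11+11 = 22
ES_Task 10 = max(EF_Task 4=3, EF_Task 5=21, EF_Task 6=9, EF_Task 7=18, EF_Task 8=19, EF_Task 9=22) = 22; EF_Task 10 = 22+5 = 27
Expected project duration μ = 27 days. Critical path: Task 3 → Task 9 → Task 10.

Backward pass:
LF_Task 10 = 27; LS_Task 10 = 27−5 = 22
LF_Task 9 = LS_Task 10 = 22; LS_Task 9 = 22−11 = 11
LF_Task 8 = LS_Task 10 = 22; LS_Task 8 = 22−11 = 11
LF_Task 7 = LS_Task 10 = 22; LS_Task 7 = 22−10 = 12
LF_Task 6 = LS_Task 10 = 22; LS_Task 6 = 22−2 = 20
LF_Task 5 = LS_Task 10 = 22; LS_Task 5 = 22−10 = 12
LF_Task 4 = min(LS_Task 6=20, LS_Task 7=12, LS_Task 10=22) = 12; LS_Task 4 = 12−3 = 9
LF_Task 3 = min(LS_Task 5=12, LS_Task 9=11) = 11; LS_Task 3 = 11−11 = 0
LF_Task 2 = min(LS_Task 7=12, LS_Task 8=11) = 11; LS_Task 2 = 11−8 = 3
LF_Task 1 = min(LS_Task 6=20, LS_Task 8=11) = 11; LS_Task 1 = 11−7 = 4
Slack_Task 6 = LS_Task 6 − ES_Task 6 = 20 − 7 = 13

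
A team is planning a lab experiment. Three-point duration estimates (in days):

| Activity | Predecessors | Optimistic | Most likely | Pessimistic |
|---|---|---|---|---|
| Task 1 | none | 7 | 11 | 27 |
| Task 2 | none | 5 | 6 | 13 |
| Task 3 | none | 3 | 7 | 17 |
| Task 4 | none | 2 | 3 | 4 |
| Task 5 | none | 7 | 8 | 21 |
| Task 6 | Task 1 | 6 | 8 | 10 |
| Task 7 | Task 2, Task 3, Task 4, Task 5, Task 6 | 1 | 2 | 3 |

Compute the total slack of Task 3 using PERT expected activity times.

13 days

te_Task 1 = (7 + 4·11 + 27)/6 = 78/6 = 13
te_Task 2 = (5 + 4·6 + 13)/6 = 42/6 = 7
te_Task 3 = (3 + 4·7 + 17)/6 = 48/6 = 8
te_Task 4 = (2 + 4·3 + 4)/6 = 18/6 = 3
te_Task 5 = (7 + 4·8 + 21)/6 = 60/6 = 10
te_Task 6 = (6 + 4·8 + 10)/6 = 48/6 = 8
te_Task 7 = (1 + 4·2 + 3)/6 = 12/6 = 2

Forward pass:
ES_Task 1 = 0; EF_Task 1 = 13
ES_Task 2 = 0; EF_Task 2 = 7
ES_Task 3 = 0; EF_Task 3 = 8
ES_Task 4 = 0; EF_Task 4 = 3
ES_Task 5 = 0; EF_Task 5 = 10
ES_Task 6 = 13; EF_Task 6 = 13+8 = 21
ES_Task 7 = max(EF_Task 2=7, EF_Task 3=8, EF_Task 4=3, EF_Task 5=10, EF_Task 6=21) = 21; EF_Task 7 = 21+2 = 23
Expected project duration μ = 23 days. Critical path: Task 1 → Task 6 → Task 7.

Backward pass:
LF_Task 7 = 23; LS_Task 7 = 23−2 = 21
LF_Task 6 = LS_Task 7 = 21; LS_Task 6 = 21−8 = 13
LF_Task 5 = LS_Task 7 = 21; LS_Task 5 = 21−10 = 11
LF_Task 4 = LS_Task 7 = 21; LS_Task 4 = 21−3 = 18
LF_Task 3 = LS_Task 7 = 21; LS_Task 3 = 21−8 = 13
LF_Task 2 = LS_Task 7 = 21; LS_Task 2 = 21−7 = 14
LF_Task 1 = LS_Task 6 = 13; LS_Task 1 = 13−13 = 0
Slack_Task 3 = LS_Task 3 − ES_Task 3 = 13 − 0 = 13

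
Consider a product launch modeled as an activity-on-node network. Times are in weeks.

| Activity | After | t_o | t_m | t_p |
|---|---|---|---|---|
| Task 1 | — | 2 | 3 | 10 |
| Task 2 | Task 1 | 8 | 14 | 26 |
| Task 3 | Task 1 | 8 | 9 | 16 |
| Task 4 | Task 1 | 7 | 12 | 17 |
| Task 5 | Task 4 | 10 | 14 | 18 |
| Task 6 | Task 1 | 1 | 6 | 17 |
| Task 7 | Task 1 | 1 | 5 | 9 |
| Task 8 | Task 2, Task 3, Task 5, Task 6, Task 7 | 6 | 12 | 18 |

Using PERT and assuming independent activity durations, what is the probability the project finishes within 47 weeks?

te_Task 1 = (2 + 4·3 + 10)/6 = 24/6 = 4; σ²_Task 1 = ((10−2)/6)² = 1.778
te_Task 2 = (8 + 4·14 + 26)/6 = 90/6 = 15; σ²_Task 2 = ((26−8)/6)² = 9.000
te_Task 3 = (8 + 4·9 + 16)/6 = 60/6 = 10; σ²_Task 3 = ((16−8)/6)² = 1.778
te_Task 4 = (7 + 4·12 + 17)/6 = 72/6 = 12; σ²_Task 4 = ((17−7)/6)² = 2.778
te_Task 5 = (10 + 4·14 + 18)/6 = 84/6 = 14; σ²_Task 5 = ((18−10)/6)² = 1.778
te_Task 6 = (1 + 4·6 + 17)/6 = 42/6 = 7; σ²_Task 6 = ((17−1)/6)² = 7.111
te_Task 7 = (1 + 4·5 + 9)/6 = 30/6 = 5; σ²_Task 7 = ((9−1)/6)² = 1.778
te_Task 8 = (6 + 4·12 + 18)/6 = 72/6 = 12; σ²_Task 8 = ((18−6)/6)² = 4.000

Forward pass:
ES_Task 1 = 0; EF_Task 1 = 4
ES_Task 2 = 4; EF_Task 2 = 4+15 = 19
ES_Task 3 = 4; EF_Task 3 = 4+10 = 14
ES_Task 4 = 4; EF_Task 4 = 4+12 = 16
ES_Task 5 = 16; EF_Task 5 = 16+14 = 30
ES_Task 6 = 4; EF_Task 6 = 4+7 = 11
ES_Task 7 = 4; EF_Task 7 = 4+5 = 9
ES_Task 8 = max(EF_Task 2=19, EF_Task 3=14, EF_Task 5=30, EF_Task 6=11, EF_Task 7=9) = 30; EF_Task 8 = 30+12 = 42
Expected project duration μ = 42 weeks. Critical path: Task 1 → Task 4 → Task 5 → Task 8.

Variance along critical path = 1.778 + 2.778 + 1.778 + 4.000 = 10.333; σ = √10.333 = 3.215 weeks.
Z = (47 − 42) / 3.215 = 1.555
P(T ≤ 47) = Φ(1.555) ≈ 0.940

0.940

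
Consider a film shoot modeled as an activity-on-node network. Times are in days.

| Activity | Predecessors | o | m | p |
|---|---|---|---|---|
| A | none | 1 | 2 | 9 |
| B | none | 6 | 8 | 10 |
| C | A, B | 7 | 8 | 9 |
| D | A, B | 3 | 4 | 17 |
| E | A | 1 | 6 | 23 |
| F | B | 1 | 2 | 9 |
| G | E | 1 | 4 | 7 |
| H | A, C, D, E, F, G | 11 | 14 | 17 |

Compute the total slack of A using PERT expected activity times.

1 days

te_A = (1 + 4·2 + 9)/6 = 18/6 = 3
te_B = (6 + 4·8 + 10)/6 = 48/6 = 8
te_C = (7 + 4·8 + 9)/6 = 48/6 = 8
te_D = (3 + 4·4 + 17)/6 = 36/6 = 6
te_E = (1 + 4·6 + 23)/6 = 48/6 = 8
te_F = (1 + 4·2 + 9)/6 = 18/6 = 3
te_G = (1 + 4·4 + 7)/6 = 24/6 = 4
te_H = (11 + 4·14 + 17)/6 = 84/6 = 14

Forward pass:
ES_A = 0; EF_A = 3
ES_B = 0; EF_B = 8
ES_C = max(EF_A=3, EF_B=8) = 8; EF_C = 8+8 = 16
ES_D = max(EF_A=3, EF_B=8) = 8; EF_D = 8+6 = 14
ES_E = 3; EF_E = 3+8 = 11
ES_F = 8; EF_F = 8+3 = 11
ES_G = 11; EF_G = 11+4 = 15
ES_H = max(EF_A=3, EF_C=16, EF_D=14, EF_E=11, EF_F=11, EF_G=15) = 16; EF_H = 16+14 = 30
Expected project duration μ = 30 days. Critical path: B → C → H.

Backward pass:
LF_H = 30; LS_H = 30−14 = 16
LF_G = LS_H = 16; LS_G = 16−4 = 12
LF_F = LS_H = 16; LS_F = 16−3 = 13
LF_E = min(LS_G=12, LS_H=16) = 12; LS_E = 12−8 = 4
LF_D = LS_H = 16; LS_D = 16−6 = 10
LF_C = LS_H = 16; LS_C = 16−8 = 8
LF_B = min(LS_C=8, LS_D=10, LS_F=13) = 8; LS_B = 8−8 = 0
LF_A = min(LS_C=8, LS_D=10, LS_E=4, LS_H=16) = 4; LS_A = 4−3 = 1
Slack_A = LS_A − ES_A = 1 − 0 = 1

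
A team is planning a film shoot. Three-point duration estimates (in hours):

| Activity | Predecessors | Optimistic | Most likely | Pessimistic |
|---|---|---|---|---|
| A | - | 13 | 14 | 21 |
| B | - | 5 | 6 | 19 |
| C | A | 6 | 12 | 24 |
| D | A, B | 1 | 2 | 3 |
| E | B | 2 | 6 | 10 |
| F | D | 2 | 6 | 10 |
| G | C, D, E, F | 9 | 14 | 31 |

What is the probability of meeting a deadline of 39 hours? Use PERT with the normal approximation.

te_A = (13 + 4·14 + 21)/6 = 90/6 = 15; σ²_A = ((21−13)/6)² = 1.778
te_B = (5 + 4·6 + 19)/6 = 48/6 = 8; σ²_B = ((19−5)/6)² = 5.444
te_C = (6 + 4·12 + 24)/6 = 78/6 = 13; σ²_C = ((24−6)/6)² = 9.000
te_D = (1 + 4·2 + 3)/6 = 12/6 = 2; σ²_D = ((3−1)/6)² = 0.111
te_E = (2 + 4·6 + 10)/6 = 36/6 = 6; σ²_E = ((10−2)/6)² = 1.778
te_F = (2 + 4·6 + 10)/6 = 36/6 = 6; σ²_F = ((10−2)/6)² = 1.778
te_G = (9 + 4·14 + 31)/6 = 96/6 = 16; σ²_G = ((31−9)/6)² = 13.444

Forward pass:
ES_A = 0; EF_A = 15
ES_B = 0; EF_B = 8
ES_C = 15; EF_C = 15+13 = 28
ES_D = max(EF_A=15, EF_B=8) = 15; EF_D = 15+2 = 17
ES_E = 8; EF_E = 8+6 = 14
ES_F = 17; EF_F = 17+6 = 23
ES_G = max(EF_C=28, EF_D=17, EF_E=14, EF_F=23) = 28; EF_G = 28+16 = 44
Expected project duration μ = 44 hours. Critical path: A → C → G.

Variance along critical path = 1.778 + 9.000 + 13.444 = 24.222; σ = √24.222 = 4.922 hours.
Z = (39 − 44) / 4.922 = -1.016
P(T ≤ 39) = Φ(-1.016) ≈ 0.155

0.155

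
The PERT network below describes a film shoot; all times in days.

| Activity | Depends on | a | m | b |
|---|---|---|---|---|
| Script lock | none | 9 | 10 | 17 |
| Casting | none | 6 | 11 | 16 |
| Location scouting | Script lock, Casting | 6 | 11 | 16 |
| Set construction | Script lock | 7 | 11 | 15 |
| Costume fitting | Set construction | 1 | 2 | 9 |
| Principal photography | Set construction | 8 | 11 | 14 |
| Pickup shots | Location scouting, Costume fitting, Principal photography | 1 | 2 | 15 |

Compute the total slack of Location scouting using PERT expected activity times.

te_Script lock = (9 + 4·10 + 17)/6 = 66/6 = 11
te_Casting = (6 + 4·11 + 16)/6 = 66/6 = 11
te_Location scouting = (6 + 4·11 + 16)/6 = 66/6 = 11
te_Set construction = (7 + 4·11 + 15)/6 = 66/6 = 11
te_Costume fitting = (1 + 4·2 + 9)/6 = 18/6 = 3
te_Principal photography = (8 + 4·11 + 14)/6 = 66/6 = 11
te_Pickup shots = (1 + 4·2 + 15)/6 = 24/6 = 4

Forward pass:
ES_Script lock = 0; EF_Script lock = 11
ES_Casting = 0; EF_Casting = 11
ES_Location scouting = max(EF_Script lock=11, EF_Casting=11) = 11; EF_Location scouting = 11+11 = 22
ES_Set construction = 11; EF_Set construction = 11+11 = 22
ES_Costume fitting = 22; EF_Costume fitting = 22+3 = 25
ES_Principal photography = 22; EF_Principal photography = 22+11 = 33
ES_Pickup shots = max(EF_Location scouting=22, EF_Costume fitting=25, EF_Principal photography=33) = 33; EF_Pickup shots = 33+4 = 37
Expected project duration μ = 37 days. Critical path: Script lock → Set construction → Principal photography → Pickup shots.

Backward pass:
LF_Pickup shots = 37; LS_Pickup shots = 37−4 = 33
LF_Principal photography = LS_Pickup shots = 33; LS_Principal photography = 33−11 = 22
LF_Costume fitting = LS_Pickup shots = 33; LS_Costume fitting = 33−3 = 30
LF_Set construction = min(LS_Costume fitting=30, LS_Principal photography=22) = 22; LS_Set construction = 22−11 = 11
LF_Location scouting = LS_Pickup shots = 33; LS_Location scouting = 33−11 = 22
LF_Casting = LS_Location scouting = 22; LS_Casting = 22−11 = 11
LF_Script lock = min(LS_Location scouting=22, LS_Set construction=11) = 11; LS_Script lock = 11−11 = 0
Slack_Location scouting = LS_Location scouting − ES_Location scouting = 22 − 11 = 11

11 days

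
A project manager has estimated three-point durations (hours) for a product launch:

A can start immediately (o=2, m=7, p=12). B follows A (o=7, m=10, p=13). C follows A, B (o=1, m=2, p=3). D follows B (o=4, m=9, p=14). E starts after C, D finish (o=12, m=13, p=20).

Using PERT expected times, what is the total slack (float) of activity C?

7 hours

te_A = (2 + 4·7 + 12)/6 = 42/6 = 7
te_B = (7 + 4·10 + 13)/6 = 60/6 = 10
te_C = (1 + 4·2 + 3)/6 = 12/6 = 2
te_D = (4 + 4·9 + 14)/6 = 54/6 = 9
te_E = (12 + 4·13 + 20)/6 = 84/6 = 14

Forward pass:
ES_A = 0; EF_A = 7
ES_B = 7; EF_B = 7+10 = 17
ES_C = max(EF_A=7, EF_B=17) = 17; EF_C = 17+2 = 19
ES_D = 17; EF_D = 17+9 = 26
ES_E = max(EF_C=19, EF_D=26) = 26; EF_E = 26+14 = 40
Expected project duration μ = 40 hours. Critical path: A → B → D → E.

Backward pass:
LF_E = 40; LS_E = 40−14 = 26
LF_D = LS_E = 26; LS_D = 26−9 = 17
LF_C = LS_E = 26; LS_C = 26−2 = 24
LF_B = min(LS_C=24, LS_D=17) = 17; LS_B = 17−10 = 7
LF_A = min(LS_B=7, LS_C=24) = 7; LS_A = 7−7 = 0
Slack_C = LS_C − ES_C = 24 − 17 = 7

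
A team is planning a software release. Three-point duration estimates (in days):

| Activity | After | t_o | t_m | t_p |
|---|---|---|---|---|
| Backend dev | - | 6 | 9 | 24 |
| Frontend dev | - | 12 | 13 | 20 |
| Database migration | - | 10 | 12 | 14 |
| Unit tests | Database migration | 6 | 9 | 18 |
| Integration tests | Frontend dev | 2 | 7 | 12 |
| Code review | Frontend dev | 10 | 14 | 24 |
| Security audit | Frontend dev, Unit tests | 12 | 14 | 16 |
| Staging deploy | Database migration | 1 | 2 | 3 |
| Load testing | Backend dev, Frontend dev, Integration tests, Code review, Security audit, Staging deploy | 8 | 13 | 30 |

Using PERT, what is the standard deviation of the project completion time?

4.28 days

te_Backend dev = (6 + 4·9 + 24)/6 = 66/6 = 11; σ²_Backend dev = ((24−6)/6)² = 9.000
te_Frontend dev = (12 + 4·13 + 20)/6 = 84/6 = 14; σ²_Frontend dev = ((20−12)/6)² = 1.778
te_Database migration = (10 + 4·12 + 14)/6 = 72/6 = 12; σ²_Database migration = ((14−10)/6)² = 0.444
te_Unit tests = (6 + 4·9 + 18)/6 = 60/6 = 10; σ²_Unit tests = ((18−6)/6)² = 4.000
te_Integration tests = (2 + 4·7 + 12)/6 = 42/6 = 7; σ²_Integration tests = ((12−2)/6)² = 2.778
te_Code review = (10 + 4·14 + 24)/6 = 90/6 = 15; σ²_Code review = ((24−10)/6)² = 5.444
te_Security audit = (12 + 4·14 + 16)/6 = 84/6 = 14; σ²_Security audit = ((16−12)/6)² = 0.444
te_Staging deploy = (1 + 4·2 + 3)/6 = 12/6 = 2; σ²_Staging deploy = ((3−1)/6)² = 0.111
te_Load testing = (8 + 4·13 + 30)/6 = 90/6 = 15; σ²_Load testing = ((30−8)/6)² = 13.444

Forward pass:
ES_Backend dev = 0; EF_Backend dev = 11
ES_Frontend dev = 0; EF_Frontend dev = 14
ES_Database migration = 0; EF_Database migration = 12
ES_Unit tests = 12; EF_Unit tests = 12+10 = 22
ES_Integration tests = 14; EF_Integration tests = 14+7 = 21
ES_Code review = 14; EF_Code review = 14+15 = 29
ES_Security audit = max(EF_Frontend dev=14, EF_Unit tests=22) = 22; EF_Security audit = 22+14 = 36
ES_Staging deploy = 12; EF_Staging deploy = 12+2 = 14
ES_Load testing = max(EF_Backend dev=11, EF_Frontend dev=14, EF_Integration tests=21, EF_Code review=29, EF_Security audit=36, EF_Staging deploy=14) = 36; EF_Load testing = 36+15 = 51
Expected project duration μ = 51 days. Critical path: Database migration → Unit tests → Security audit → Load testing.

Variance along critical path = 0.444 + 4.000 + 0.444 + 13.444 = 18.333
σ = √18.333 = 4.282 days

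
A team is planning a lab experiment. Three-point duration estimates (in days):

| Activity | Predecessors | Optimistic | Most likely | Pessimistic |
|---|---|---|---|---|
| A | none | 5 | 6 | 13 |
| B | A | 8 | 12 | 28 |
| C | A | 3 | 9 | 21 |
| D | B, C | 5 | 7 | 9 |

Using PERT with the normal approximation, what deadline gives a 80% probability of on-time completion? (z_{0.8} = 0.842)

31.1 days

te_A = (5 + 4·6 + 13)/6 = 42/6 = 7; σ²_A = ((13−5)/6)² = 1.778
te_B = (8 + 4·12 + 28)/6 = 84/6 = 14; σ²_B = ((28−8)/6)² = 11.111
te_C = (3 + 4·9 + 21)/6 = 60/6 = 10; σ²_C = ((21−3)/6)² = 9.000
te_D = (5 + 4·7 + 9)/6 = 42/6 = 7; σ²_D = ((9−5)/6)² = 0.444

Forward pass:
ES_A = 0; EF_A = 7
ES_B = 7; EF_B = 7+14 = 21
ES_C = 7; EF_C = 7+10 = 17
ES_D = max(EF_B=21, EF_C=17) = 21; EF_D = 21+7 = 28
Expected project duration μ = 28 days. Critical path: A → B → D.

Variance along critical path = 1.778 + 11.111 + 0.444 = 13.333; σ = 3.651 days.
D = μ + z·σ = 28 + 0.842·3.651 = 31.1 days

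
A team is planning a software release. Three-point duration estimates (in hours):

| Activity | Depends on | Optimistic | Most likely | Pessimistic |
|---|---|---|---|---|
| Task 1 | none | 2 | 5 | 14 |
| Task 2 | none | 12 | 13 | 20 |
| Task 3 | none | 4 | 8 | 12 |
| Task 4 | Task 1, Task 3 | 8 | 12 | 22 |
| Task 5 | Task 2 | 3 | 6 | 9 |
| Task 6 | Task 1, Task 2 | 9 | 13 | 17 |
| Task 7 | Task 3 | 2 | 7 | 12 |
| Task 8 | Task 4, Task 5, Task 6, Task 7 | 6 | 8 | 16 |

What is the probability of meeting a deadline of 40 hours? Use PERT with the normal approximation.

0.944

te_Task 1 = (2 + 4·5 + 14)/6 = 36/6 = 6; σ²_Task 1 = ((14−2)/6)² = 4.000
te_Task 2 = (12 + 4·13 + 20)/6 = 84/6 = 14; σ²_Task 2 = ((20−12)/6)² = 1.778
te_Task 3 = (4 + 4·8 + 12)/6 = 48/6 = 8; σ²_Task 3 = ((12−4)/6)² = 1.778
te_Task 4 = (8 + 4·12 + 22)/6 = 78/6 = 13; σ²_Task 4 = ((22−8)/6)² = 5.444
te_Task 5 = (3 + 4·6 + 9)/6 = 36/6 = 6; σ²_Task 5 = ((9−3)/6)² = 1.000
te_Task 6 = (9 + 4·13 + 17)/6 = 78/6 = 13; σ²_Task 6 = ((17−9)/6)² = 1.778
te_Task 7 = (2 + 4·7 + 12)/6 = 42/6 = 7; σ²_Task 7 = ((12−2)/6)² = 2.778
te_Task 8 = (6 + 4·8 + 16)/6 = 54/6 = 9; σ²_Task 8 = ((16−6)/6)² = 2.778

Forward pass:
ES_Task 1 = 0; EF_Task 1 = 6
ES_Task 2 = 0; EF_Task 2 = 14
ES_Task 3 = 0; EF_Task 3 = 8
ES_Task 4 = max(EF_Task 1=6, EF_Task 3=8) = 8; EF_Task 4 = 8+13 = 21
ES_Task 5 = 14; EF_Task 5 = 14+6 = 20
ES_Task 6 = max(EF_Task 1=6, EF_Task 2=14) = 14; EF_Task 6 = 14+13 = 27
ES_Task 7 = 8; EF_Task 7 = 8+7 = 15
ES_Task 8 = max(EF_Task 4=21, EF_Task 5=20, EF_Task 6=27, EF_Task 7=15) = 27; EF_Task 8 = 27+9 = 36
Expected project duration μ = 36 hours. Critical path: Task 2 → Task 6 → Task 8.

Variance along critical path = 1.778 + 1.778 + 2.778 = 6.333; σ = √6.333 = 2.517 hours.
Z = (40 − 36) / 2.517 = 1.589
P(T ≤ 40) = Φ(1.589) ≈ 0.944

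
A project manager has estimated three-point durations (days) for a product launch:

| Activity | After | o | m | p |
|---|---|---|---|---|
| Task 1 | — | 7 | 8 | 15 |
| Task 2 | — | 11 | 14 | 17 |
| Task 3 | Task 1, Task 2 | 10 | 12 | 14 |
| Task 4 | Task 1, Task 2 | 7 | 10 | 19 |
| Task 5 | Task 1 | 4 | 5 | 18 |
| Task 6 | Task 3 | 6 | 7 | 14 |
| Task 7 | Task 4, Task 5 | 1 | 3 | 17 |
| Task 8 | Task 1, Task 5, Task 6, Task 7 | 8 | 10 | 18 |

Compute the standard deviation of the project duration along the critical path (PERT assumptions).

2.45 days

te_Task 1 = (7 + 4·8 + 15)/6 = 54/6 = 9; σ²_Task 1 = ((15−7)/6)² = 1.778
te_Task 2 = (11 + 4·14 + 17)/6 = 84/6 = 14; σ²_Task 2 = ((17−11)/6)² = 1.000
te_Task 3 = (10 + 4·12 + 14)/6 = 72/6 = 12; σ²_Task 3 = ((14−10)/6)² = 0.444
te_Task 4 = (7 + 4·10 + 19)/6 = 66/6 = 11; σ²_Task 4 = ((19−7)/6)² = 4.000
te_Task 5 = (4 + 4·5 + 18)/6 = 42/6 = 7; σ²_Task 5 = ((18−4)/6)² = 5.444
te_Task 6 = (6 + 4·7 + 14)/6 = 48/6 = 8; σ²_Task 6 = ((14−6)/6)² = 1.778
te_Task 7 = (1 + 4·3 + 17)/6 = 30/6 = 5; σ²_Task 7 = ((17−1)/6)² = 7.111
te_Task 8 = (8 + 4·10 + 18)/6 = 66/6 = 11; σ²_Task 8 = ((18−8)/6)² = 2.778

Forward pass:
ES_Task 1 = 0; EF_Task 1 = 9
ES_Task 2 = 0; EF_Task 2 = 14
ES_Task 3 = max(EF_Task 1=9, EF_Task 2=14) = 14; EF_Task 3 = 14+12 = 26
ES_Task 4 = max(EF_Task 1=9, EF_Task 2=14) = 14; EF_Task 4 = 14+11 = 25
ES_Task 5 = 9; EF_Task 5 = 9+7 = 16
ES_Task 6 = 26; EF_Task 6 = 26+8 = 34
ES_Task 7 = max(EF_Task 4=25, EF_Task 5=16) = 25; EF_Task 7 = 25+5 = 30
ES_Task 8 = max(EF_Task 1=9, EF_Task 5=16, EF_Task 6=34, EF_Task 7=30) = 34; EF_Task 8 = 34+11 = 45
Expected project duration μ = 45 days. Critical path: Task 2 → Task 3 → Task 6 → Task 8.

Variance along critical path = 1.000 + 0.444 + 1.778 + 2.778 = 6.000
σ = √6.000 = 2.449 days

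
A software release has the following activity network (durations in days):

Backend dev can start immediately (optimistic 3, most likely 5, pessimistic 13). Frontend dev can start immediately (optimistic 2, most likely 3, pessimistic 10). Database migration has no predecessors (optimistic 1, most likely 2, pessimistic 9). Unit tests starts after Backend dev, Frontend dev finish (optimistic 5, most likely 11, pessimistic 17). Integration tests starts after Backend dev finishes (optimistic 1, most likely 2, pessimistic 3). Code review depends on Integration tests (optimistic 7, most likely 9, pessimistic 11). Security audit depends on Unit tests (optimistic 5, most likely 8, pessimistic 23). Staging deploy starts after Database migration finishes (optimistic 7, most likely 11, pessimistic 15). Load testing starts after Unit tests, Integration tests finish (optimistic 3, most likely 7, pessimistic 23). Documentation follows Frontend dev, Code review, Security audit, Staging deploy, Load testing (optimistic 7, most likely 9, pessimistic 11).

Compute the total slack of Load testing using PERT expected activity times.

1 days

te_Backend dev = (3 + 4·5 + 13)/6 = 36/6 = 6
te_Frontend dev = (2 + 4·3 + 10)/6 = 24/6 = 4
te_Database migration = (1 + 4·2 + 9)/6 = 18/6 = 3
te_Unit tests = (5 + 4·11 + 17)/6 = 66/6 = 11
te_Integration tests = (1 + 4·2 + 3)/6 = 12/6 = 2
te_Code review = (7 + 4·9 + 11)/6 = 54/6 = 9
te_Security audit = (5 + 4·8 + 23)/6 = 60/6 = 10
te_Staging deploy = (7 + 4·11 + 15)/6 = 66/6 = 11
te_Load testing = (3 + 4·7 + 23)/6 = 54/6 = 9
te_Documentation = (7 + 4·9 + 11)/6 = 54/6 = 9

Forward pass:
ES_Backend dev = 0; EF_Backend dev = 6
ES_Frontend dev = 0; EF_Frontend dev = 4
ES_Database migration = 0; EF_Database migration = 3
ES_Unit tests = max(EF_Backend dev=6, EF_Frontend dev=4) = 6; EF_Unit tests = 6+11 = 17
ES_Integration tests = 6; EF_Integration tests = 6+2 = 8
ES_Code review = 8; EF_Code review = 8+9 = 17
ES_Security audit = 17; EF_Security audit = 17+10 = 27
ES_Staging deploy = 3; EF_Staging deploy = 3+11 = 14
ES_Load testing = max(EF_Unit tests=17, EF_Integration tests=8) = 17; EF_Load testing = 17+9 = 26
ES_Documentation = max(EF_Frontend dev=4, EF_Code review=17, EF_Security audit=27, EF_Staging deploy=14, EF_Load testing=26) = 27; EF_Documentation = 27+9 = 36
Expected project duration μ = 36 days. Critical path: Backend dev → Unit tests → Security audit → Documentation.

Backward pass:
LF_Documentation = 36; LS_Documentation = 36−9 = 27
LF_Load testing = LS_Documentation = 27; LS_Load testing = 27−9 = 18
LF_Staging deploy = LS_Documentation = 27; LS_Staging deploy = 27−11 = 16
LF_Security audit = LS_Documentation = 27; LS_Security audit = 27−10 = 17
LF_Code review = LS_Documentation = 27; LS_Code review = 27−9 = 18
LF_Integration tests = min(LS_Code review=18, LS_Load testing=18) = 18; LS_Integration tests = 18−2 = 16
LF_Unit tests = min(LS_Security audit=17, LS_Load testing=18) = 17; LS_Unit tests = 17−11 = 6
LF_Database migration = LS_Staging deploy = 16; LS_Database migration = 16−3 = 13
LF_Frontend dev = min(LS_Unit tests=6, LS_Documentation=27) = 6; LS_Frontend dev = 6−4 = 2
LF_Backend dev = min(LS_Unit tests=6, LS_Integration tests=16) = 6; LS_Backend dev = 6−6 = 0
Slack_Load testing = LS_Load testing − ES_Load testing = 18 − 17 = 1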